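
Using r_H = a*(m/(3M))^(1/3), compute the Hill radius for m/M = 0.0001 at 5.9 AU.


r_H = a * (m/3M)^(1/3) = 5.9 * (0.0001/3)^(1/3) = 0.1899

0.1899 AU


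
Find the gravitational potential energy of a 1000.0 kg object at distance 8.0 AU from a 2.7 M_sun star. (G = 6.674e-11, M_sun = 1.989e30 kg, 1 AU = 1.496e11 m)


M = 2.7 * 1.989e30 kg = 5.3703e+30 kg; r = 8.0 AU * 1.496e11 m/AU = 1.1968e+12 m. U = -GM*m/r = -(6.674e-11 * 5.3703e+30 * 1000.0) / 1.1968e+12 = -2.995e+11

-2.995e+11 J


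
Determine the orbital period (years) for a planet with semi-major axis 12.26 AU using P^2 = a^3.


P = a^(3/2) = 12.26^1.5 = 42.9275

42.9275 years


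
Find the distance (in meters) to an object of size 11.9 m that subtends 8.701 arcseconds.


D = size / theta_rad, theta_rad = 8.701 * pi/(180*3600) = 4.218e-05, D = 282099.8959

282099.8959 m


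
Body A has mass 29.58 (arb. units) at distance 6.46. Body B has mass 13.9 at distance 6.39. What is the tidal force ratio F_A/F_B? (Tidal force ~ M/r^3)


Ratio = (M1/r1^3) / (M2/r2^3) = (29.58/6.46^3) / (13.9/6.39^3) = 2.0596

2.0596


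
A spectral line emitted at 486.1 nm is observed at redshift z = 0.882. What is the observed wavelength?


lam_obs = lam_emit * (1 + z) = 486.1 * (1 + 0.882) = 914.8402

914.8402 nm


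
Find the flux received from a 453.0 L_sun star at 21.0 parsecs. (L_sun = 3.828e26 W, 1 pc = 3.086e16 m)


F = L / (4*pi*d^2) = 1.734e+29 / (4*pi*(6.481e+17)^2) = 3.286e-08

3.286e-08 W/m^2


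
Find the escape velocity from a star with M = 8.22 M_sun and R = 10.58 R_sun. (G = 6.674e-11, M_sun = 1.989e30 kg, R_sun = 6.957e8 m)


M = 8.22 * 1.989e30 kg = 1.634958e+31 kg; R = 10.58 * 6.957e8 m = 7.360506e+09 m. v_esc = sqrt(2GM/R) = sqrt(2 * 6.674e-11 * 1.634958e+31 / 7.360506e+09) = 544512.1361

544512.1361 m/s


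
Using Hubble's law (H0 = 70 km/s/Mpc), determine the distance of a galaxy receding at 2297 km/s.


d = v / H0 = 2297 / 70 = 32.8143

32.8143 Mpc


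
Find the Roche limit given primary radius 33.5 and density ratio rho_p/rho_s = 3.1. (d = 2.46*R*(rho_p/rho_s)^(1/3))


d_Roche = 2.46 * 33.5 * 3.1^(1/3) = 120.162

120.162


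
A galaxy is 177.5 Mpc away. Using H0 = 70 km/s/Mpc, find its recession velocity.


v = H0 * d = 70 * 177.5 = 12425.0

12425.0 km/s


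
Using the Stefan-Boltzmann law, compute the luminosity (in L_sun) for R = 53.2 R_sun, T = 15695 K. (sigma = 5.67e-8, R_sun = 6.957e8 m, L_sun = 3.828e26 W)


R = 53.2 * 6.957e8 m = 3.701124e+10 m. L = 4*pi*R^2*sigma*T^4 = 4*pi*(3.701124e+10)^2 * 5.67e-8 * 15695^4 = 5.922505523e+31 W. L/L_sun = 5.922505523e+31 / 3.828e26 = 154715.4003

154715.4003 L_sun


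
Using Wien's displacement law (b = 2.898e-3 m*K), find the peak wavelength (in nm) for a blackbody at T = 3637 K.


lam_max = b / T = 2.898e-3 / 3637 = 7.968e-07 m = 796.8106 nm

796.8106 nm


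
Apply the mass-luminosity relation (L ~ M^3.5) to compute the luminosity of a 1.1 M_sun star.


L/L_sun = (M/M_sun)^3.5 = 1.1^3.5 = 1.396

1.396 L_sun


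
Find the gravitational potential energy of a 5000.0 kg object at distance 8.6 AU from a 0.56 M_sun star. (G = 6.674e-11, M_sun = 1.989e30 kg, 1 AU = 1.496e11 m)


M = 0.56 * 1.989e30 kg = 1.11384e+30 kg; r = 8.6 AU * 1.496e11 m/AU = 1.28656e+12 m. U = -GM*m/r = -(6.674e-11 * 1.11384e+30 * 5000.0) / 1.28656e+12 = -2.889e+11

-2.889e+11 J


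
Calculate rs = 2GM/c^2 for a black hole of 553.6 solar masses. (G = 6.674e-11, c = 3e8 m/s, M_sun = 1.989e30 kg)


M = 553.6 * 1.989e30 kg = 1.1011104e+33 kg. rs = 2GM/c^2 = 2 * 6.674e-11 * 1.1011104e+33 / (3e8)^2 = 1.633e+06

1.633e+06 m


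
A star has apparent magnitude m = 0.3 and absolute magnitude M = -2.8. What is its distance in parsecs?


d = 10^((m - M + 5)/5) = 10^((0.3 - -2.8 + 5)/5) = 41.6869

41.6869 pc


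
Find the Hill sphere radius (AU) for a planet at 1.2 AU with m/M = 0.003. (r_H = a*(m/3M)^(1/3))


r_H = a * (m/3M)^(1/3) = 1.2 * (0.003/3)^(1/3) = 0.12

0.12 AU


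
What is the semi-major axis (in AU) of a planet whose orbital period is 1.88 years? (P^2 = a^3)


a = P^(2/3) = 1.88^(2/3) = 1.5233

1.5233 AU


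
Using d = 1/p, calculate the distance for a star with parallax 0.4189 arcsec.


d = 1/p = 1/0.4189 = 2.3872

2.3872 pc


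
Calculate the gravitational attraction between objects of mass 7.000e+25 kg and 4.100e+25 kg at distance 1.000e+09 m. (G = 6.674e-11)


F = G*m1*m2/r^2 = 6.674e-11 * 7.000e+25 * 4.100e+25 / (1.000e+09)^2 = 6.674e-11 * 2.870e+51 / 1.000e+18 = 1.915e+23

1.915e+23 N


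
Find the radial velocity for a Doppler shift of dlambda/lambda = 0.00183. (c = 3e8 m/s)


v = (dlambda/lambda) * c = 0.00183 * 3e8 = 549000.0

549000.0 m/s


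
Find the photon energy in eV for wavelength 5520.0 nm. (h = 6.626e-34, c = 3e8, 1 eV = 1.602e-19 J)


E = hc/lambda = 6.626e-34 * 3e8 / 5.520e-06 = 3.601e-20 J = 0.2248 eV

0.2248 eV


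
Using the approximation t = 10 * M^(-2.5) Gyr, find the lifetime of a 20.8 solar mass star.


t = 10 * M^(-2.5) = 10 * 20.8^(-2.5) = 0.0051

0.0051 Gyr


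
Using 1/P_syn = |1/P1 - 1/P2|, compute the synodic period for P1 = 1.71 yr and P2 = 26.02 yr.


1/P_syn = |1/P1 - 1/P2| = |1/1.71 - 1/26.02| => P_syn = 1.8303

1.8303 years


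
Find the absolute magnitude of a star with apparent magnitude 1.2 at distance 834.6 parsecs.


M = m - 5*log10(d) + 5 = 1.2 - 5*log10(834.6) + 5 = -8.4074

-8.4074


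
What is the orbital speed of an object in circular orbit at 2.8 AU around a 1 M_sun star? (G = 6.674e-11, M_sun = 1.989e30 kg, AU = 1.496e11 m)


v = sqrt(GM/r) = sqrt(6.674e-11 * 1.989e+30 / 4.189e+11) = 17801.8723

17801.8723 m/s


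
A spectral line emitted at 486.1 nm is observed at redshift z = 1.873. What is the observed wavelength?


lam_obs = lam_emit * (1 + z) = 486.1 * (1 + 1.873) = 1396.5653

1396.5653 nm


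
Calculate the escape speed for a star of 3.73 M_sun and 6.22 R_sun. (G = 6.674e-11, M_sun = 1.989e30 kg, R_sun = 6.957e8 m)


M = 3.73 * 1.989e30 kg = 7.41897e+30 kg; R = 6.22 * 6.957e8 m = 4.327254e+09 m. v_esc = sqrt(2GM/R) = sqrt(2 * 6.674e-11 * 7.41897e+30 / 4.327254e+09) = 478380.7688

478380.7688 m/s


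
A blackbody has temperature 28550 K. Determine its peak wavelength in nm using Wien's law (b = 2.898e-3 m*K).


lam_max = b / T = 2.898e-3 / 28550 = 1.015e-07 m = 101.5061 nm

101.5061 nm


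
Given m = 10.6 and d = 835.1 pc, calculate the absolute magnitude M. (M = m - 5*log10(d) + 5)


M = m - 5*log10(d) + 5 = 10.6 - 5*log10(835.1) + 5 = 0.9913

0.9913


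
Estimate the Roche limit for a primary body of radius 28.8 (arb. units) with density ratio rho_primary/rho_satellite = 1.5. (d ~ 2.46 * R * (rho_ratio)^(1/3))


d_Roche = 2.46 * 28.8 * 1.5^(1/3) = 81.1007

81.1007


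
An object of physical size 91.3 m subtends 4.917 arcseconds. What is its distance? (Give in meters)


D = size / theta_rad, theta_rad = 4.917 * pi/(180*3600) = 2.384e-05, D = 3.830e+06

3.830e+06 m


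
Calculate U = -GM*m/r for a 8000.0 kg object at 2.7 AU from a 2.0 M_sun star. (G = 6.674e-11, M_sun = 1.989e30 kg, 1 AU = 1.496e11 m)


M = 2.0 * 1.989e30 kg = 3.978e+30 kg; r = 2.7 AU * 1.496e11 m/AU = 4.0392e+11 m. U = -GM*m/r = -(6.674e-11 * 3.978e+30 * 8000.0) / 4.0392e+11 = -5.258e+12

-5.258e+12 J


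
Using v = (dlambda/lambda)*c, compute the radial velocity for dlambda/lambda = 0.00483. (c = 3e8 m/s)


v = (dlambda/lambda) * c = 0.00483 * 3e8 = 1.449e+06

1.449e+06 m/s


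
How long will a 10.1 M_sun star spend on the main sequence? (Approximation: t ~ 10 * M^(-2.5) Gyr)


t = 10 * M^(-2.5) = 10 * 10.1^(-2.5) = 0.0308

0.0308 Gyr


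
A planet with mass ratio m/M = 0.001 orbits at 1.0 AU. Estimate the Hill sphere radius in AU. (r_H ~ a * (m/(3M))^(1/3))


r_H = a * (m/3M)^(1/3) = 1.0 * (0.001/3)^(1/3) = 0.0693

0.0693 AU


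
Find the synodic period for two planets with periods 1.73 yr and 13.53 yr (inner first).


1/P_syn = |1/P1 - 1/P2| = |1/1.73 - 1/13.53| => P_syn = 1.9836

1.9836 years


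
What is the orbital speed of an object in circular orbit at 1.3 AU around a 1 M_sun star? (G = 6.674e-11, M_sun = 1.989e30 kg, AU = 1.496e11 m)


v = sqrt(GM/r) = sqrt(6.674e-11 * 1.989e+30 / 1.945e+11) = 26126.0059

26126.0059 m/s


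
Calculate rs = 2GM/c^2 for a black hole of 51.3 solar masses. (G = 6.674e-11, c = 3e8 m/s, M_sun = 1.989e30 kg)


M = 51.3 * 1.989e30 kg = 1.020357e+32 kg. rs = 2GM/c^2 = 2 * 6.674e-11 * 1.020357e+32 / (3e8)^2 = 151330.2804

151330.2804 m


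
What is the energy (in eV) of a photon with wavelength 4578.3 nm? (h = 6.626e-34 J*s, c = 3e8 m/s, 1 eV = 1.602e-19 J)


E = hc/lambda = 6.626e-34 * 3e8 / 4.578e-06 = 4.342e-20 J = 0.271 eV

0.271 eV


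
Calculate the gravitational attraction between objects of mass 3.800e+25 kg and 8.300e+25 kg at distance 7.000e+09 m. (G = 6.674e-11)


F = G*m1*m2/r^2 = 6.674e-11 * 3.800e+25 * 8.300e+25 / (7.000e+09)^2 = 6.674e-11 * 3.154e+51 / 4.900e+19 = 4.296e+21

4.296e+21 N


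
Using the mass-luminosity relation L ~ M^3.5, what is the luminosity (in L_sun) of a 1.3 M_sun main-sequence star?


L/L_sun = (M/M_sun)^3.5 = 1.3^3.5 = 2.505

2.505 L_sun


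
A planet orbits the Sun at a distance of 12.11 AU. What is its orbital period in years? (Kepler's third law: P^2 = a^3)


P = a^(3/2) = 12.11^1.5 = 42.1421

42.1421 years


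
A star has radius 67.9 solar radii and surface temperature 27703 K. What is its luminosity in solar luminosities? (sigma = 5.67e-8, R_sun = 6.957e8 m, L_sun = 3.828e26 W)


R = 67.9 * 6.957e8 m = 4.723803e+10 m. L = 4*pi*R^2*sigma*T^4 = 4*pi*(4.723803e+10)^2 * 5.67e-8 * 27703^4 = 9.364480427e+32 W. L/L_sun = 9.364480427e+32 / 3.828e26 = 2.446e+06

2.446e+06 L_sun


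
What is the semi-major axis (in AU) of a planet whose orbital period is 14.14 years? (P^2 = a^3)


a = P^(2/3) = 14.14^(2/3) = 5.8474

5.8474 AU


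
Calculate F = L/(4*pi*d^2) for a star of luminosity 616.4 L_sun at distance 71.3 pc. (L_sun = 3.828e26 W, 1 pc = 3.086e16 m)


F = L / (4*pi*d^2) = 2.360e+29 / (4*pi*(2.200e+18)^2) = 3.878e-09

3.878e-09 W/m^2


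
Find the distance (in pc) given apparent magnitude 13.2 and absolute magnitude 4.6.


d = 10^((m - M + 5)/5) = 10^((13.2 - 4.6 + 5)/5) = 524.8075

524.8075 pc


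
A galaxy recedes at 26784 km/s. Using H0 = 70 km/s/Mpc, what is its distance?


d = v / H0 = 26784 / 70 = 382.6286

382.6286 Mpc


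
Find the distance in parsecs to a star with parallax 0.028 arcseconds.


d = 1/p = 1/0.028 = 35.7143

35.7143 pc


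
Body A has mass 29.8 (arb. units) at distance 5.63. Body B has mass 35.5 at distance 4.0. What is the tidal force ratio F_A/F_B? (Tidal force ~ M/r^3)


Ratio = (M1/r1^3) / (M2/r2^3) = (29.8/5.63^3) / (35.5/4.0^3) = 0.3011

0.3011


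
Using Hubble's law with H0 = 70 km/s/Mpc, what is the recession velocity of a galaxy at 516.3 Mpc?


v = H0 * d = 70 * 516.3 = 36141.0

36141.0 km/s


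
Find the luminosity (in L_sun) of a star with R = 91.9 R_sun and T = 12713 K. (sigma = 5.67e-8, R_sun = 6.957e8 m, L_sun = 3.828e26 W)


R = 91.9 * 6.957e8 m = 6.393483e+10 m. L = 4*pi*R^2*sigma*T^4 = 4*pi*(6.393483e+10)^2 * 5.67e-8 * 12713^4 = 7.607818453e+31 W. L/L_sun = 7.607818453e+31 / 3.828e26 = 198741.3389

198741.3389 L_sun


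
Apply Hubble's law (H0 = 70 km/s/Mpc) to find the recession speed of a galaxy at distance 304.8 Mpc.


v = H0 * d = 70 * 304.8 = 21336.0

21336.0 km/s


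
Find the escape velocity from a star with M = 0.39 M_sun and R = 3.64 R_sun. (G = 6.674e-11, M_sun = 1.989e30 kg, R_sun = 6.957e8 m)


M = 0.39 * 1.989e30 kg = 7.7571e+29 kg; R = 3.64 * 6.957e8 m = 2.532348e+09 m. v_esc = sqrt(2GM/R) = sqrt(2 * 6.674e-11 * 7.7571e+29 / 2.532348e+09) = 202206.9603

202206.9603 m/s


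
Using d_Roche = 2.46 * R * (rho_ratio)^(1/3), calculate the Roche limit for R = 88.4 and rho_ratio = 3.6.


d_Roche = 2.46 * 88.4 * 3.6^(1/3) = 333.2894

333.2894


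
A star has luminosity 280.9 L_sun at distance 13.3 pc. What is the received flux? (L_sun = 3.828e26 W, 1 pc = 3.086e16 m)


F = L / (4*pi*d^2) = 1.075e+29 / (4*pi*(4.104e+17)^2) = 5.079e-08

5.079e-08 W/m^2


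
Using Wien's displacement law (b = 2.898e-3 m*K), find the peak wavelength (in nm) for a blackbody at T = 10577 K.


lam_max = b / T = 2.898e-3 / 10577 = 2.740e-07 m = 273.9907 nm

273.9907 nm


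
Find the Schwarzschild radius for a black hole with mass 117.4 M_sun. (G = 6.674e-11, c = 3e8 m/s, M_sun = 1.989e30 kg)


M = 117.4 * 1.989e30 kg = 2.335086e+32 kg. rs = 2GM/c^2 = 2 * 6.674e-11 * 2.335086e+32 / (3e8)^2 = 346319.1992

346319.1992 m


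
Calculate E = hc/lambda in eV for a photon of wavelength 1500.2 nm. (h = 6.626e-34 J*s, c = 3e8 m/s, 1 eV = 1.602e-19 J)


E = hc/lambda = 6.626e-34 * 3e8 / 1.500e-06 = 1.325e-19 J = 0.8271 eV

0.8271 eV


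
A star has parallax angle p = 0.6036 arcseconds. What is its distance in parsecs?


d = 1/p = 1/0.6036 = 1.6567

1.6567 pc


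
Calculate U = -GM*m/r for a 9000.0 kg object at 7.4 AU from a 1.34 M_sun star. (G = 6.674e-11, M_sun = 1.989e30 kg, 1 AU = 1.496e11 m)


M = 1.34 * 1.989e30 kg = 2.66526e+30 kg; r = 7.4 AU * 1.496e11 m/AU = 1.10704e+12 m. U = -GM*m/r = -(6.674e-11 * 2.66526e+30 * 9000.0) / 1.10704e+12 = -1.446e+12

-1.446e+12 J


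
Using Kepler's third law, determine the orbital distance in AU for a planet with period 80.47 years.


a = P^(2/3) = 80.47^(2/3) = 18.639

18.639 AU


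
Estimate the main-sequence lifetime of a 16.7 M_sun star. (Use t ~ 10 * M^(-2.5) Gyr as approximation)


t = 10 * M^(-2.5) = 10 * 16.7^(-2.5) = 0.0088

0.0088 Gyr


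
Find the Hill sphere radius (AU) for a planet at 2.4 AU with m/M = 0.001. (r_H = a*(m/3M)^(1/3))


r_H = a * (m/3M)^(1/3) = 2.4 * (0.001/3)^(1/3) = 0.1664

0.1664 AU


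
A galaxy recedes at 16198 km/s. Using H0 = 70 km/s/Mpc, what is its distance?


d = v / H0 = 16198 / 70 = 231.4

231.4 Mpc


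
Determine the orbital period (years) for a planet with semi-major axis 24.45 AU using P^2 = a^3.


P = a^(3/2) = 24.45^1.5 = 120.8978

120.8978 years


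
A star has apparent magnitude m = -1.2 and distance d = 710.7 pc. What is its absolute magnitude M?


M = m - 5*log10(d) + 5 = -1.2 - 5*log10(710.7) + 5 = -10.4584

-10.4584


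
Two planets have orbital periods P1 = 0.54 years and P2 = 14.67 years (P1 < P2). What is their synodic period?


1/P_syn = |1/P1 - 1/P2| = |1/0.54 - 1/14.67| => P_syn = 0.5606

0.5606 years


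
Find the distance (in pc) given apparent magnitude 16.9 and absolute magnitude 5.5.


d = 10^((m - M + 5)/5) = 10^((16.9 - 5.5 + 5)/5) = 1905.4607

1905.4607 pc


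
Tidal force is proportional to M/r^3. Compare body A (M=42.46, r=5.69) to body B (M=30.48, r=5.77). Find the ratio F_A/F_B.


Ratio = (M1/r1^3) / (M2/r2^3) = (42.46/5.69^3) / (30.48/5.77^3) = 1.4526

1.4526


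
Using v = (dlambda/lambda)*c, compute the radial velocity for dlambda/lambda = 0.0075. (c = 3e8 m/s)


v = (dlambda/lambda) * c = 0.0075 * 3e8 = 2.250e+06

2.250e+06 m/s


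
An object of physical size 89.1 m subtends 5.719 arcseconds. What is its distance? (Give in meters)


D = size / theta_rad, theta_rad = 5.719 * pi/(180*3600) = 2.773e-05, D = 3.214e+06

3.214e+06 m


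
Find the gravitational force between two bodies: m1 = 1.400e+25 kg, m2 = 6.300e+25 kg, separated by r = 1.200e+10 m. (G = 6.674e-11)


F = G*m1*m2/r^2 = 6.674e-11 * 1.400e+25 * 6.300e+25 / (1.200e+10)^2 = 6.674e-11 * 8.820e+50 / 1.440e+20 = 4.088e+20

4.088e+20 N


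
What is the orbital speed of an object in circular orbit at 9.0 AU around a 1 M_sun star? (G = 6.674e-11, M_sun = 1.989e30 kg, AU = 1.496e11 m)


v = sqrt(GM/r) = sqrt(6.674e-11 * 1.989e+30 / 1.346e+12) = 9929.4099

9929.4099 m/s


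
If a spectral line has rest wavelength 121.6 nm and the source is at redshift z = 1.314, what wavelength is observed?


lam_obs = lam_emit * (1 + z) = 121.6 * (1 + 1.314) = 281.3824

281.3824 nm


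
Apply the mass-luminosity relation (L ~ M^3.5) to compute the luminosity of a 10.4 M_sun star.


L/L_sun = (M/M_sun)^3.5 = 10.4^3.5 = 3627.5774

3627.5774 L_sun


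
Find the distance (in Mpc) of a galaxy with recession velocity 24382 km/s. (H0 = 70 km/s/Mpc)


d = v / H0 = 24382 / 70 = 348.3143

348.3143 Mpc


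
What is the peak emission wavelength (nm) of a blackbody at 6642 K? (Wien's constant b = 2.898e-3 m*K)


lam_max = b / T = 2.898e-3 / 6642 = 4.363e-07 m = 436.3144 nm

436.3144 nm


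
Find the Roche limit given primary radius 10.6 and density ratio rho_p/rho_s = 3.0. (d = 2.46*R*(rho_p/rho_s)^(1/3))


d_Roche = 2.46 * 10.6 * 3.0^(1/3) = 37.6081

37.6081


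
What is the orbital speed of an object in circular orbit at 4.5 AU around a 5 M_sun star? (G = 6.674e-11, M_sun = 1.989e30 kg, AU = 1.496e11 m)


v = sqrt(GM/r) = sqrt(6.674e-11 * 9.945e+30 / 6.732e+11) = 31399.5512

31399.5512 m/s


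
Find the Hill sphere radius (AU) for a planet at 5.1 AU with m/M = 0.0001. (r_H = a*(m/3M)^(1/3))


r_H = a * (m/3M)^(1/3) = 5.1 * (0.0001/3)^(1/3) = 0.1641

0.1641 AU


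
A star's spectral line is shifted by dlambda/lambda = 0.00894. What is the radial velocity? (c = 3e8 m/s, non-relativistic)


v = (dlambda/lambda) * c = 0.00894 * 3e8 = 2.682e+06

2.682e+06 m/s


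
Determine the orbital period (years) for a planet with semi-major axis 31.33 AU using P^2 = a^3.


P = a^(3/2) = 31.33^1.5 = 175.3641

175.3641 years


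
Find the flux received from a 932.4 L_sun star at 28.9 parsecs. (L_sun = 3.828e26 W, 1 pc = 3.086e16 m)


F = L / (4*pi*d^2) = 3.569e+29 / (4*pi*(8.919e+17)^2) = 3.571e-08

3.571e-08 W/m^2


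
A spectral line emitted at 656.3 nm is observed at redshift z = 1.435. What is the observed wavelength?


lam_obs = lam_emit * (1 + z) = 656.3 * (1 + 1.435) = 1598.0905

1598.0905 nm


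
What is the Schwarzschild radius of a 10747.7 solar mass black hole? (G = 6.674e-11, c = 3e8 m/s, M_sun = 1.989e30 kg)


M = 10747.7 * 1.989e30 kg = 2.13771753e+34 kg. rs = 2GM/c^2 = 2 * 6.674e-11 * 2.13771753e+34 / (3e8)^2 = 3.170e+07

3.170e+07 m


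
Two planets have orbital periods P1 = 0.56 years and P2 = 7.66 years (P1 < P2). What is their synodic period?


1/P_syn = |1/P1 - 1/P2| = |1/0.56 - 1/7.66| => P_syn = 0.6042

0.6042 years


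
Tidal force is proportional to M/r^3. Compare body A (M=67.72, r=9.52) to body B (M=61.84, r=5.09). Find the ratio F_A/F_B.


Ratio = (M1/r1^3) / (M2/r2^3) = (67.72/9.52^3) / (61.84/5.09^3) = 0.1674

0.1674


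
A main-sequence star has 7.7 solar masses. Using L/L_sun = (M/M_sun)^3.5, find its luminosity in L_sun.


L/L_sun = (M/M_sun)^3.5 = 7.7^3.5 = 1266.8277

1266.8277 L_sun


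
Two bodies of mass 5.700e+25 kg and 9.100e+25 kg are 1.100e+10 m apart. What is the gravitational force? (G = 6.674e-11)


F = G*m1*m2/r^2 = 6.674e-11 * 5.700e+25 * 9.100e+25 / (1.100e+10)^2 = 6.674e-11 * 5.187e+51 / 1.210e+20 = 2.861e+21

2.861e+21 N


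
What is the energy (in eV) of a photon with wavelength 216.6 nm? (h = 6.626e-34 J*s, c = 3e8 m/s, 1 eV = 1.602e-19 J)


E = hc/lambda = 6.626e-34 * 3e8 / 2.166e-07 = 9.177e-19 J = 5.7286 eV

5.7286 eV


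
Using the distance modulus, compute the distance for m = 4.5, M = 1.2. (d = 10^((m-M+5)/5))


d = 10^((m - M + 5)/5) = 10^((4.5 - 1.2 + 5)/5) = 45.7088

45.7088 pc


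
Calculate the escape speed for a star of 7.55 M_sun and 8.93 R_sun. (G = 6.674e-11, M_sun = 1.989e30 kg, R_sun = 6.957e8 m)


M = 7.55 * 1.989e30 kg = 1.501695e+31 kg; R = 8.93 * 6.957e8 m = 6.212601e+09 m. v_esc = sqrt(2GM/R) = sqrt(2 * 6.674e-11 * 1.501695e+31 / 6.212601e+09) = 568018.1791

568018.1791 m/s


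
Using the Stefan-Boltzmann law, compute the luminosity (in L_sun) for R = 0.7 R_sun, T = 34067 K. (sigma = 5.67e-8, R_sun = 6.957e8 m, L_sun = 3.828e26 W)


R = 0.7 * 6.957e8 m = 4.8699e+08 m. L = 4*pi*R^2*sigma*T^4 = 4*pi*(4.8699e+08)^2 * 5.67e-8 * 34067^4 = 2.275980683e+29 W. L/L_sun = 2.275980683e+29 / 3.828e26 = 594.5613

594.5613 L_sun


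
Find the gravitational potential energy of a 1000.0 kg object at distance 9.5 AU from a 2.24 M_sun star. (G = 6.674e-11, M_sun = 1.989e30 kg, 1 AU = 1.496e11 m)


M = 2.24 * 1.989e30 kg = 4.45536e+30 kg; r = 9.5 AU * 1.496e11 m/AU = 1.4212e+12 m. U = -GM*m/r = -(6.674e-11 * 4.45536e+30 * 1000.0) / 1.4212e+12 = -2.092e+11

-2.092e+11 J


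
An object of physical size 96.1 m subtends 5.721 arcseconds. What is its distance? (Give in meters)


D = size / theta_rad, theta_rad = 5.721 * pi/(180*3600) = 2.774e-05, D = 3.465e+06

3.465e+06 m


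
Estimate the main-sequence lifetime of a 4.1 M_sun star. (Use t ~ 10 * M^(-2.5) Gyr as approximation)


t = 10 * M^(-2.5) = 10 * 4.1^(-2.5) = 0.2938

0.2938 Gyr


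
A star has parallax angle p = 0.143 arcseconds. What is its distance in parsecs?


d = 1/p = 1/0.143 = 6.993

6.993 pc


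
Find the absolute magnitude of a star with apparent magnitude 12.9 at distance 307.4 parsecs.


M = m - 5*log10(d) + 5 = 12.9 - 5*log10(307.4) + 5 = 5.4615

5.4615


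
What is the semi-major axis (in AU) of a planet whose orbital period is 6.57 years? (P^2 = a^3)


a = P^(2/3) = 6.57^(2/3) = 3.5079

3.5079 AU


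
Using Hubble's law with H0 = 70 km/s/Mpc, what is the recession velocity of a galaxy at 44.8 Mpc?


v = H0 * d = 70 * 44.8 = 3136.0

3136.0 km/s


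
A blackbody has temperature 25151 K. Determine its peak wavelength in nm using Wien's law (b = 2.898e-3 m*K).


lam_max = b / T = 2.898e-3 / 25151 = 1.152e-07 m = 115.224 nm

115.224 nm


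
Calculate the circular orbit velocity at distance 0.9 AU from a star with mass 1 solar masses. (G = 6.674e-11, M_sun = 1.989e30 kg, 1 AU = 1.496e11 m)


v = sqrt(GM/r) = sqrt(6.674e-11 * 1.989e+30 / 1.346e+11) = 31399.5512

31399.5512 m/s


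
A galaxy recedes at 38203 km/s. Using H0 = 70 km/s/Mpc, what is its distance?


d = v / H0 = 38203 / 70 = 545.7571

545.7571 Mpc


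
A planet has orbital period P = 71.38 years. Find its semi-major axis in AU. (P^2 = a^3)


a = P^(2/3) = 71.38^(2/3) = 17.2075

17.2075 AU


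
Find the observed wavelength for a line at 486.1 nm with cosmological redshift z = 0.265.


lam_obs = lam_emit * (1 + z) = 486.1 * (1 + 0.265) = 614.9165

614.9165 nm


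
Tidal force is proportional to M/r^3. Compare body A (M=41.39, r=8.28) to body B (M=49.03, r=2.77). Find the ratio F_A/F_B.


Ratio = (M1/r1^3) / (M2/r2^3) = (41.39/8.28^3) / (49.03/2.77^3) = 0.0316

0.0316


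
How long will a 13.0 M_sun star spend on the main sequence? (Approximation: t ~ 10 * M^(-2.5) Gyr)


t = 10 * M^(-2.5) = 10 * 13.0^(-2.5) = 0.0164

0.0164 Gyr


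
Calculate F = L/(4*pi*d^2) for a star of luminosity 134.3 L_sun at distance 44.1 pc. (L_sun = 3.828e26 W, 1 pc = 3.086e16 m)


F = L / (4*pi*d^2) = 5.141e+28 / (4*pi*(1.361e+18)^2) = 2.209e-09

2.209e-09 W/m^2


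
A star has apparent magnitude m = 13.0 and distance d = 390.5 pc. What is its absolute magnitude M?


M = m - 5*log10(d) + 5 = 13.0 - 5*log10(390.5) + 5 = 5.0419

5.0419


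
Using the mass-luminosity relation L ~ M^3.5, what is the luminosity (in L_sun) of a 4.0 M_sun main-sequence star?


L/L_sun = (M/M_sun)^3.5 = 4.0^3.5 = 128.0

128.0 L_sun


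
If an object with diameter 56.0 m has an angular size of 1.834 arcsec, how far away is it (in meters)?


D = size / theta_rad, theta_rad = 1.834 * pi/(180*3600) = 8.891e-06, D = 6.298e+06

6.298e+06 m


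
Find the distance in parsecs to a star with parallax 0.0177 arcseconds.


d = 1/p = 1/0.0177 = 56.4972

56.4972 pc


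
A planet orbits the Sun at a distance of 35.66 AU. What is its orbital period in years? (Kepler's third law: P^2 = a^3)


P = a^(3/2) = 35.66^1.5 = 212.9472

212.9472 years


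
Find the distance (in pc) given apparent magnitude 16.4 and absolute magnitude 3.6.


d = 10^((m - M + 5)/5) = 10^((16.4 - 3.6 + 5)/5) = 3630.7805

3630.7805 pc


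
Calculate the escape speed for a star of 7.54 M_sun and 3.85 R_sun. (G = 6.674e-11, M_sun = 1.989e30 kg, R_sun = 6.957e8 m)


M = 7.54 * 1.989e30 kg = 1.499706e+31 kg; R = 3.85 * 6.957e8 m = 2.678445e+09 m. v_esc = sqrt(2GM/R) = sqrt(2 * 6.674e-11 * 1.499706e+31 / 2.678445e+09) = 864509.5538

864509.5538 m/s


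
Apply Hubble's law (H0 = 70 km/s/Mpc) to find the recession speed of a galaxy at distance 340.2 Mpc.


v = H0 * d = 70 * 340.2 = 23814.0

23814.0 km/s


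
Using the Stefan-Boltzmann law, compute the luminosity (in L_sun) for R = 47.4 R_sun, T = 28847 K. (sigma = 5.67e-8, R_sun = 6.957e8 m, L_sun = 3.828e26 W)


R = 47.4 * 6.957e8 m = 3.297618e+10 m. L = 4*pi*R^2*sigma*T^4 = 4*pi*(3.297618e+10)^2 * 5.67e-8 * 28847^4 = 5.365327434e+32 W. L/L_sun = 5.365327434e+32 / 3.828e26 = 1.402e+06

1.402e+06 L_sun


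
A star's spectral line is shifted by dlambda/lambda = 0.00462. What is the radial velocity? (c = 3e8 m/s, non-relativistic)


v = (dlambda/lambda) * c = 0.00462 * 3e8 = 1.386e+06

1.386e+06 m/s


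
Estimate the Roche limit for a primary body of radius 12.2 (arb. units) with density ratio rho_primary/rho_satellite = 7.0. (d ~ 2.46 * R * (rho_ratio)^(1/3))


d_Roche = 2.46 * 12.2 * 7.0^(1/3) = 57.4109

57.4109


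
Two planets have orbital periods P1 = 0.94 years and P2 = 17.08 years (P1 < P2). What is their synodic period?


1/P_syn = |1/P1 - 1/P2| = |1/0.94 - 1/17.08| => P_syn = 0.9947

0.9947 years


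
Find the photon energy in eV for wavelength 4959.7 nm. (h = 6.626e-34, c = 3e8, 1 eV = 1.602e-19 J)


E = hc/lambda = 6.626e-34 * 3e8 / 4.960e-06 = 4.008e-20 J = 0.2502 eV

0.2502 eV


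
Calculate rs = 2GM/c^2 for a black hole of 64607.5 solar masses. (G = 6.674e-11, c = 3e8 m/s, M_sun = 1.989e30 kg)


M = 64607.5 * 1.989e30 kg = 1.285043175e+35 kg. rs = 2GM/c^2 = 2 * 6.674e-11 * 1.285043175e+35 / (3e8)^2 = 1.906e+08

1.906e+08 m


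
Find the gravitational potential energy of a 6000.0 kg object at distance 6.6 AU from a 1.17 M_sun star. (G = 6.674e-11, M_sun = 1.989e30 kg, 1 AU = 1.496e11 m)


M = 1.17 * 1.989e30 kg = 2.32713e+30 kg; r = 6.6 AU * 1.496e11 m/AU = 9.8736e+11 m. U = -GM*m/r = -(6.674e-11 * 2.32713e+30 * 6000.0) / 9.8736e+11 = -9.438e+11

-9.438e+11 J


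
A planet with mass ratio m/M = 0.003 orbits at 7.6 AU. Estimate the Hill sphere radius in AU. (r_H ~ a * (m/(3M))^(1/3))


r_H = a * (m/3M)^(1/3) = 7.6 * (0.003/3)^(1/3) = 0.76

0.76 AU


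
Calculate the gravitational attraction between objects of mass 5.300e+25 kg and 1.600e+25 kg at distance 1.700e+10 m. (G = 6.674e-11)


F = G*m1*m2/r^2 = 6.674e-11 * 5.300e+25 * 1.600e+25 / (1.700e+10)^2 = 6.674e-11 * 8.480e+50 / 2.890e+20 = 1.958e+20

1.958e+20 N


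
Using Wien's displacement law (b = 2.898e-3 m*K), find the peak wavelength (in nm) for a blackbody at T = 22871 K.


lam_max = b / T = 2.898e-3 / 22871 = 1.267e-07 m = 126.7107 nm

126.7107 nm


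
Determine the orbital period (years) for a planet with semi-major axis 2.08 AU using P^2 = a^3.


P = a^(3/2) = 2.08^1.5 = 2.9998

2.9998 years


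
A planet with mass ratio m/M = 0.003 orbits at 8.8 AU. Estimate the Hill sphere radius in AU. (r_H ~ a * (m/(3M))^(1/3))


r_H = a * (m/3M)^(1/3) = 8.8 * (0.003/3)^(1/3) = 0.88

0.88 AU


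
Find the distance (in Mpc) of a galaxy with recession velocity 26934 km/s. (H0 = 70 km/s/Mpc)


d = v / H0 = 26934 / 70 = 384.7714

384.7714 Mpc


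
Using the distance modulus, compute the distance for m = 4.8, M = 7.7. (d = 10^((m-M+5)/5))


d = 10^((m - M + 5)/5) = 10^((4.8 - 7.7 + 5)/5) = 2.6303

2.6303 pc


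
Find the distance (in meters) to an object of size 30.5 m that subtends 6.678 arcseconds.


D = size / theta_rad, theta_rad = 6.678 * pi/(180*3600) = 3.238e-05, D = 942059.9866

942059.9866 m


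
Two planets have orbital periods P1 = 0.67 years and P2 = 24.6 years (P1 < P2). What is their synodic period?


1/P_syn = |1/P1 - 1/P2| = |1/0.67 - 1/24.6| => P_syn = 0.6888

0.6888 years


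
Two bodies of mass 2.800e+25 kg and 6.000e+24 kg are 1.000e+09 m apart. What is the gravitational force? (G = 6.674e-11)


F = G*m1*m2/r^2 = 6.674e-11 * 2.800e+25 * 6.000e+24 / (1.000e+09)^2 = 6.674e-11 * 1.680e+50 / 1.000e+18 = 1.121e+22

1.121e+22 N


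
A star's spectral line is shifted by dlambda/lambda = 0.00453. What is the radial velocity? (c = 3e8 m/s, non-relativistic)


v = (dlambda/lambda) * c = 0.00453 * 3e8 = 1.359e+06

1.359e+06 m/s


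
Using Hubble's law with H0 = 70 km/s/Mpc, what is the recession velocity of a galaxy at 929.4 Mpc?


v = H0 * d = 70 * 929.4 = 65058.0

65058.0 km/s


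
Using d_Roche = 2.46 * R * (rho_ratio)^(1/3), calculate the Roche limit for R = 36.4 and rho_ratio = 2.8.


d_Roche = 2.46 * 36.4 * 2.8^(1/3) = 126.2087

126.2087


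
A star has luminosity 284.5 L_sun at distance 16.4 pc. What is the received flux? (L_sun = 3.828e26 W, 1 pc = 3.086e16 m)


F = L / (4*pi*d^2) = 1.089e+29 / (4*pi*(5.061e+17)^2) = 3.383e-08

3.383e-08 W/m^2


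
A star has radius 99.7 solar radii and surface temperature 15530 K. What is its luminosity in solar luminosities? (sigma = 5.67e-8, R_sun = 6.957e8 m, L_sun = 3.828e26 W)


R = 99.7 * 6.957e8 m = 6.936129e+10 m. L = 4*pi*R^2*sigma*T^4 = 4*pi*(6.936129e+10)^2 * 5.67e-8 * 15530^4 = 1.993944515e+32 W. L/L_sun = 1.993944515e+32 / 3.828e26 = 520884.1471

520884.1471 L_sun


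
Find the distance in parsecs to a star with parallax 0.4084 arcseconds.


d = 1/p = 1/0.4084 = 2.4486

2.4486 pc


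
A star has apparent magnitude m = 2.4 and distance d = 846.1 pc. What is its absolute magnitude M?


M = m - 5*log10(d) + 5 = 2.4 - 5*log10(846.1) + 5 = -7.2371

-7.2371


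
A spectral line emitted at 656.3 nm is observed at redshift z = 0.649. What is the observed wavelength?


lam_obs = lam_emit * (1 + z) = 656.3 * (1 + 0.649) = 1082.2387

1082.2387 nm


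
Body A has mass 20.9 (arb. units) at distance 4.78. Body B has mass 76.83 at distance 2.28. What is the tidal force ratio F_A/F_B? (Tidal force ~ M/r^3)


Ratio = (M1/r1^3) / (M2/r2^3) = (20.9/4.78^3) / (76.83/2.28^3) = 0.0295

0.0295


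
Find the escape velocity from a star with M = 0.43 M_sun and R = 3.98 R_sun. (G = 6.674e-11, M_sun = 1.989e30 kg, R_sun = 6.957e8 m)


M = 0.43 * 1.989e30 kg = 8.5527e+29 kg; R = 3.98 * 6.957e8 m = 2.768886e+09 m. v_esc = sqrt(2GM/R) = sqrt(2 * 6.674e-11 * 8.5527e+29 / 2.768886e+09) = 203051.9575

203051.9575 m/s


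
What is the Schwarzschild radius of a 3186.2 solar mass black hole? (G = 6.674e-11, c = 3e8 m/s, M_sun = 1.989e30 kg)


M = 3186.2 * 1.989e30 kg = 6.3373518e+33 kg. rs = 2GM/c^2 = 2 * 6.674e-11 * 6.3373518e+33 / (3e8)^2 = 9.399e+06

9.399e+06 m


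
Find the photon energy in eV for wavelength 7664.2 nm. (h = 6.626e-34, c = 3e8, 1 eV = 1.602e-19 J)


E = hc/lambda = 6.626e-34 * 3e8 / 7.664e-06 = 2.594e-20 J = 0.1619 eV

0.1619 eV


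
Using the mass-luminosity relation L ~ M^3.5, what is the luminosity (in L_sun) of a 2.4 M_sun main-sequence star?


L/L_sun = (M/M_sun)^3.5 = 2.4^3.5 = 21.416

21.416 L_sun


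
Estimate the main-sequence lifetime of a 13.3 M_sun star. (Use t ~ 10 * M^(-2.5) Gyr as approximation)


t = 10 * M^(-2.5) = 10 * 13.3^(-2.5) = 0.0155

0.0155 Gyr


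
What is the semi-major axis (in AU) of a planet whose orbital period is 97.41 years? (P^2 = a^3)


a = P^(2/3) = 97.41^(2/3) = 21.1707

21.1707 AU


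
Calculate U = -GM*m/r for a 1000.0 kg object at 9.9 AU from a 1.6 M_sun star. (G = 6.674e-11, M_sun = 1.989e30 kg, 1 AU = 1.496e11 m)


M = 1.6 * 1.989e30 kg = 3.1824e+30 kg; r = 9.9 AU * 1.496e11 m/AU = 1.48104e+12 m. U = -GM*m/r = -(6.674e-11 * 3.1824e+30 * 1000.0) / 1.48104e+12 = -1.434e+11

-1.434e+11 J


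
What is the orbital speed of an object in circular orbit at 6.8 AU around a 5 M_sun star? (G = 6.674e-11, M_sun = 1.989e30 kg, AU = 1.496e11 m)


v = sqrt(GM/r) = sqrt(6.674e-11 * 9.945e+30 / 1.017e+12) = 25543.1963

25543.1963 m/s


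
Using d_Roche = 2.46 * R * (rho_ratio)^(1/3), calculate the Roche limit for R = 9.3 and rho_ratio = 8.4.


d_Roche = 2.46 * 9.3 * 8.4^(1/3) = 46.5062

46.5062


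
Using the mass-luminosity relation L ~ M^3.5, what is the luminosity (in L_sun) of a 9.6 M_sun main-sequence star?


L/L_sun = (M/M_sun)^3.5 = 9.6^3.5 = 2741.2542

2741.2542 L_sun


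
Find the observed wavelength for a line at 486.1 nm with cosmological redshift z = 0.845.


lam_obs = lam_emit * (1 + z) = 486.1 * (1 + 0.845) = 896.8545

896.8545 nm


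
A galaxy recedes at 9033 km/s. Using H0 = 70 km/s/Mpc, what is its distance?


d = v / H0 = 9033 / 70 = 129.0429

129.0429 Mpc


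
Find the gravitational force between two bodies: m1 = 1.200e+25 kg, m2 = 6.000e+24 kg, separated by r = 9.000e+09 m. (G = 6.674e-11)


F = G*m1*m2/r^2 = 6.674e-11 * 1.200e+25 * 6.000e+24 / (9.000e+09)^2 = 6.674e-11 * 7.200e+49 / 8.100e+19 = 5.932e+19

5.932e+19 N


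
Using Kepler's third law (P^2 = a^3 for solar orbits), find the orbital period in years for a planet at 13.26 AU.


P = a^(3/2) = 13.26^1.5 = 48.2853

48.2853 years


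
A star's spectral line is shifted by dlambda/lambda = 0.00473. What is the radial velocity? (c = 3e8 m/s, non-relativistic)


v = (dlambda/lambda) * c = 0.00473 * 3e8 = 1.419e+06

1.419e+06 m/s


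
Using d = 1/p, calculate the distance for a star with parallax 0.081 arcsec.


d = 1/p = 1/0.081 = 12.3457

12.3457 pc


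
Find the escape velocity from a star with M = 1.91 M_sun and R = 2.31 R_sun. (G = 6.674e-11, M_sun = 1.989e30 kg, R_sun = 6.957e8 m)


M = 1.91 * 1.989e30 kg = 3.79899e+30 kg; R = 2.31 * 6.957e8 m = 1.607067e+09 m. v_esc = sqrt(2GM/R) = sqrt(2 * 6.674e-11 * 3.79899e+30 / 1.607067e+09) = 561726.8491

561726.8491 m/s


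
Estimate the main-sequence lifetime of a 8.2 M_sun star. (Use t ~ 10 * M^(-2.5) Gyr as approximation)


t = 10 * M^(-2.5) = 10 * 8.2^(-2.5) = 0.0519

0.0519 Gyr


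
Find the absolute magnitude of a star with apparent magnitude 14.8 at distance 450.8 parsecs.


M = m - 5*log10(d) + 5 = 14.8 - 5*log10(450.8) + 5 = 6.5301

6.5301


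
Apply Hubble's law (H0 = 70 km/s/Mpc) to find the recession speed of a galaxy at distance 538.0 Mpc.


v = H0 * d = 70 * 538.0 = 37660.0

37660.0 km/s


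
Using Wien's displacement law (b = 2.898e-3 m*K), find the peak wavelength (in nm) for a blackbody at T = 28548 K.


lam_max = b / T = 2.898e-3 / 28548 = 1.015e-07 m = 101.5132 nm

101.5132 nm


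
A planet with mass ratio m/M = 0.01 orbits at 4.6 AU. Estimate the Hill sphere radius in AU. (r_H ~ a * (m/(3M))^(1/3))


r_H = a * (m/3M)^(1/3) = 4.6 * (0.01/3)^(1/3) = 0.6871

0.6871 AU


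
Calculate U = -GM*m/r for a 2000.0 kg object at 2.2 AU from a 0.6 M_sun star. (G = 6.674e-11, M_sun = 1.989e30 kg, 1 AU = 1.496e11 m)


M = 0.6 * 1.989e30 kg = 1.1934e+30 kg; r = 2.2 AU * 1.496e11 m/AU = 3.2912e+11 m. U = -GM*m/r = -(6.674e-11 * 1.1934e+30 * 2000.0) / 3.2912e+11 = -4.840e+11

-4.840e+11 J


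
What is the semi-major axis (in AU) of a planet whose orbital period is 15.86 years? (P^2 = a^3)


a = P^(2/3) = 15.86^(2/3) = 6.3125

6.3125 AU


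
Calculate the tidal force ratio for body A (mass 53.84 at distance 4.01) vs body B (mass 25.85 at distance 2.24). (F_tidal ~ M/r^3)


Ratio = (M1/r1^3) / (M2/r2^3) = (53.84/4.01^3) / (25.85/2.24^3) = 0.363

0.363


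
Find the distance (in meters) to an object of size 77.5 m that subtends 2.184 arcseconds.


D = size / theta_rad, theta_rad = 2.184 * pi/(180*3600) = 1.059e-05, D = 7.319e+06

7.319e+06 m


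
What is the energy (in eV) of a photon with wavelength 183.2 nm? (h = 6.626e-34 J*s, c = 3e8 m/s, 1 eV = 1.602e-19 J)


E = hc/lambda = 6.626e-34 * 3e8 / 1.832e-07 = 1.085e-18 J = 6.7731 eV

6.7731 eV


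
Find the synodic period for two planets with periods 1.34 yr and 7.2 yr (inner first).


1/P_syn = |1/P1 - 1/P2| = |1/1.34 - 1/7.2| => P_syn = 1.6464

1.6464 years


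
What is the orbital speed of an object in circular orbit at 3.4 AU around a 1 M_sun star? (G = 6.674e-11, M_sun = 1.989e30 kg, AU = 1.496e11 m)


v = sqrt(GM/r) = sqrt(6.674e-11 * 1.989e+30 / 5.086e+11) = 16154.9358

16154.9358 m/s


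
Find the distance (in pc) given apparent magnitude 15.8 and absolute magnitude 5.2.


d = 10^((m - M + 5)/5) = 10^((15.8 - 5.2 + 5)/5) = 1318.2567

1318.2567 pc


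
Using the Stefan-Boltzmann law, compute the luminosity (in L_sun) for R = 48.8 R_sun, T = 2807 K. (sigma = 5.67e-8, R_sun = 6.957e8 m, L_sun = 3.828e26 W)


R = 48.8 * 6.957e8 m = 3.395016e+10 m. L = 4*pi*R^2*sigma*T^4 = 4*pi*(3.395016e+10)^2 * 5.67e-8 * 2807^4 = 5.098544617e+28 W. L/L_sun = 5.098544617e+28 / 3.828e26 = 133.1908

133.1908 L_sun


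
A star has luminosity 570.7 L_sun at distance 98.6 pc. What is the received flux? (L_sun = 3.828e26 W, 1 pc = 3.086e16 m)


F = L / (4*pi*d^2) = 2.185e+29 / (4*pi*(3.043e+18)^2) = 1.878e-09

1.878e-09 W/m^2


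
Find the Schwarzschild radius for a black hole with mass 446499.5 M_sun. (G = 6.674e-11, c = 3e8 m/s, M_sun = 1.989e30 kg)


M = 446499.5 * 1.989e30 kg = 8.880875055e+35 kg. rs = 2GM/c^2 = 2 * 6.674e-11 * 8.880875055e+35 / (3e8)^2 = 1.317e+09

1.317e+09 m


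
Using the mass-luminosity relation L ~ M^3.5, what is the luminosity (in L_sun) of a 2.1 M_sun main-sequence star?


L/L_sun = (M/M_sun)^3.5 = 2.1^3.5 = 13.4205

13.4205 L_sun


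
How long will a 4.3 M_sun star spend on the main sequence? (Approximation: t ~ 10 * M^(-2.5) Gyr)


t = 10 * M^(-2.5) = 10 * 4.3^(-2.5) = 0.2608

0.2608 Gyr


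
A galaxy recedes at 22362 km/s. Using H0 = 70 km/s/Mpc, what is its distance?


d = v / H0 = 22362 / 70 = 319.4571

319.4571 Mpc


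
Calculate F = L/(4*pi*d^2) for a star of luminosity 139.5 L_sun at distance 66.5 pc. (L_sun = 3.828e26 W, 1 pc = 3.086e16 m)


F = L / (4*pi*d^2) = 5.340e+28 / (4*pi*(2.052e+18)^2) = 1.009e-09

1.009e-09 W/m^2


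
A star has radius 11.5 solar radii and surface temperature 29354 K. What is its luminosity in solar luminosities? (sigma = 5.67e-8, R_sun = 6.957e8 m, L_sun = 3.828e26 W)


R = 11.5 * 6.957e8 m = 8.00055e+09 m. L = 4*pi*R^2*sigma*T^4 = 4*pi*(8.00055e+09)^2 * 5.67e-8 * 29354^4 = 3.386115517e+31 W. L/L_sun = 3.386115517e+31 / 3.828e26 = 88456.5182

88456.5182 L_sun


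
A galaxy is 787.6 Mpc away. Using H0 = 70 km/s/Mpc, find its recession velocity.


v = H0 * d = 70 * 787.6 = 55132.0

55132.0 km/s


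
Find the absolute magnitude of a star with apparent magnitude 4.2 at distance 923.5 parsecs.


M = m - 5*log10(d) + 5 = 4.2 - 5*log10(923.5) + 5 = -5.6272

-5.6272


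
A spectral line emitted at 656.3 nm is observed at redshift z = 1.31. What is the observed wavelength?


lam_obs = lam_emit * (1 + z) = 656.3 * (1 + 1.31) = 1516.053

1516.053 nm


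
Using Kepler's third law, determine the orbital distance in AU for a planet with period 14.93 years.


a = P^(2/3) = 14.93^(2/3) = 6.0633

6.0633 AU


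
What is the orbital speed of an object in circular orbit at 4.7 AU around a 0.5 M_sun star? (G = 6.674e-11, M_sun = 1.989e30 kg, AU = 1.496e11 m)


v = sqrt(GM/r) = sqrt(6.674e-11 * 9.945e+29 / 7.031e+11) = 9715.8493

9715.8493 m/s


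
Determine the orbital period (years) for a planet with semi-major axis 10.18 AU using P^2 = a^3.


P = a^(3/2) = 10.18^1.5 = 32.4804

32.4804 years


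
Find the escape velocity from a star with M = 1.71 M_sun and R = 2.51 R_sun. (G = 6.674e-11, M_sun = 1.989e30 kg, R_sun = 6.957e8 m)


M = 1.71 * 1.989e30 kg = 3.40119e+30 kg; R = 2.51 * 6.957e8 m = 1.746207e+09 m. v_esc = sqrt(2GM/R) = sqrt(2 * 6.674e-11 * 3.40119e+30 / 1.746207e+09) = 509889.0475

509889.0475 m/s
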